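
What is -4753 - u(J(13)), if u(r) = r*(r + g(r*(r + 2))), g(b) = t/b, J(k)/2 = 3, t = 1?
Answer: -38313/8 ≈ -4789.1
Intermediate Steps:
J(k) = 6 (J(k) = 2*3 = 6)
g(b) = 1/b
u(r) = r*(r + 1/(r*(2 + r))) (u(r) = r*(r + 1/(r*(r + 2))) = r*(r + 1/(r*(2 + r))))
-4753 - u(J(13)) = -4753 - (1 + 6**2*(2 + 6))/(2 + 6) = -4753 - (1 + 36*8)/8 = -4753 - (1 + 288)/8 = -4753 - 289/8 = -38313/8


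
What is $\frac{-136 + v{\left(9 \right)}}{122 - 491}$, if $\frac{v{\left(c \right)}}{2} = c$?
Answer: $\frac{118}{369} \approx 0.31978$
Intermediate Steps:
$v{\left(c \right)} = 2 c$
$\frac{-136 + v{\left(9 \right)}}{122 - 491} = \frac{-136 + 2 \cdot 9}{122 - 491} = \frac{-136 + 18}{-369} = \left(-118\right) \left(- \frac{1}{369}\right) = \frac{118}{369}$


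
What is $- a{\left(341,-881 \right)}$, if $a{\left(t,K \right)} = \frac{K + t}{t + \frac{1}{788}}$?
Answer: $\frac{425520}{268709} \approx 1.5836$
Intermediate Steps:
$a{\left(t,K \right)} = \frac{K + t}{\frac{1}{788} + t}$ ($a{\left(t,K \right)} = \frac{K + t}{t + \frac{1}{788}} = \frac{K + t}{\frac{1}{788} + t}$)
$- a{\left(341,-881 \right)} = - \frac{788 \left(-881 + 341\right)}{1 + 788 \cdot 341} = - \frac{788 \left(-540\right)}{1 + 268708} = - \frac{788 \left(-540\right)}{268709} = \left(-1\right) \left(- \frac{425520}{268709}\right) = \frac{425520}{268709}$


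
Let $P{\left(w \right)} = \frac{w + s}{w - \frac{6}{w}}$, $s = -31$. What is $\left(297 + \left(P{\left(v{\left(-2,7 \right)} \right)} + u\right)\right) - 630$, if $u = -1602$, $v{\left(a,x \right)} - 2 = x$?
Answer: $- \frac{48441}{25} \approx -1937.6$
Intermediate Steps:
$v{\left(a,x \right)} = 2 + x$
$P{\left(w \right)} = \frac{-31 + w}{w - \frac{6}{w}}$ ($P{\left(w \right)} = \frac{w - 31}{w - \frac{6}{w}} = \frac{-31 + w}{w - \frac{6}{w}}$)
$\left(297 + \left(P{\left(v{\left(-2,7 \right)} \right)} + u\right)\right) - 630 = \left(297 - \left(1602 - \frac{\left(2 + 7\right) \left(-31 + \left(2 + 7\right)\right)}{-6 + \left(2 + 7\right)^{2}}\right)\right) - 630 = \left(297 - \left(1602 - \frac{9 \left(-31 + 9\right)}{-6 + 9^{2}}\right)\right) - 630 = \left(297 - \left(1602 - 9 \frac{1}{-6 + 81} \left(-22\right)\right)\right) - 630 = \left(297 - \left(1602 - 9 \cdot \frac{1}{75} \left(-22\right)\right)\right) - 630 = \left(297 - \left(1602 - - \frac{66}{25}\right)\right) - 630 = \left(297 - \frac{40116}{25}\right) - 630 = - \frac{32691}{25} - 630 = - \frac{48441}{25}$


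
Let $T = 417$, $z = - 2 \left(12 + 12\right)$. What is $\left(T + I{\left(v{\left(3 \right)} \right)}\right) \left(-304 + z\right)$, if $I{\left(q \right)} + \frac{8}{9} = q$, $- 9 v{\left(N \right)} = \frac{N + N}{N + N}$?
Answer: $-146432$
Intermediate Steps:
$v{\left(N \right)} = - \frac{1}{9}$ ($v{\left(N \right)} = - \frac{\left(N + N\right) \frac{1}{N + N}}{9} = - \frac{2 N \frac{1}{2 N}}{9} = \left(- \frac{1}{9}\right) 1 = - \frac{1}{9}$)
$I{\left(q \right)} = - \frac{8}{9} + q$
$z = -48$ ($z = \left(-2\right) 24 = -48$)
$\left(T + I{\left(v{\left(3 \right)} \right)}\right) \left(-304 + z\right) = \left(417 - 1\right) \left(-304 - 48\right) = \left(417 - 1\right) \left(-352\right) = 416 \left(-352\right) = -146432$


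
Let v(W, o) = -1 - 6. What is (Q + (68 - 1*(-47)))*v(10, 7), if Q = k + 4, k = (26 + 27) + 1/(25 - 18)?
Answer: -1205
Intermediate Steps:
v(W, o) = -7
k = 372/7 (k = 53 + 1/7 = 53 + ⅐ = 372/7 ≈ 53.143)
Q = 400/7 (Q = 372/7 + 4 = 400/7 ≈ 57.143)
(Q + (68 - 1*(-47)))*v(10, 7) = (400/7 + (68 - 1*(-47)))*(-7) = (400/7 + (68 + 47))*(-7) = (400/7 + 115)*(-7) = (1205/7)*(-7) = -1205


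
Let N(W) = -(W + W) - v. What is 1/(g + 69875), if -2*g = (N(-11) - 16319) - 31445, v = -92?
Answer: 1/93700 ≈ 1.0672e-5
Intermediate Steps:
N(W) = 92 - 2*W (N(W) = -(W + W) - 1*(-92) = -2*W + 92 = 92 - 2*W)
g = 23825 (g = -(((92 - 2*(-11)) - 16319) - 31445)/2 = -(((92 + 22) - 16319) - 31445)/2 = -((114 - 16319) - 31445)/2 = -(-16205 - 31445)/2 = -½*(-47650) = 23825)
1/(g + 69875) = 1/(23825 + 69875) = 1/93700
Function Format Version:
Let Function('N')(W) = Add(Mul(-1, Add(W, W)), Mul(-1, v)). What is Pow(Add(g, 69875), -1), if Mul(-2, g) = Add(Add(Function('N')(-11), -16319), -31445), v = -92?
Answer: Rational(1, 93700) ≈ 1.0672e-5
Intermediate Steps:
Function('N')(W) = Add(92, Mul(-2, W)) (Function('N')(W) = Add(Mul(-1, Add(W, W)), Mul(-1, -92)) = Add(Mul(-1, Mul(2, W)), 92) = Add(Mul(-2, W), 92) = Add(92, Mul(-2, W)))
g = 23825 (g = Mul(Rational(-1, 2), Add(Add(Add(92, Mul(-2, -11)), -16319), -31445)) = Mul(Rational(-1, 2), Add(Add(Add(92, 22), -16319), -31445)) = Mul(Rational(-1, 2), Add(Add(114, -16319), -31445)) = Mul(Rational(-1, 2), Add(-16205, -31445)) = Mul(Rational(-1, 2), -47650) = 23825)
Pow(Add(g, 69875), -1) = Pow(Add(23825, 69875), -1) = Pow(93700, -1) = Rational(1, 93700)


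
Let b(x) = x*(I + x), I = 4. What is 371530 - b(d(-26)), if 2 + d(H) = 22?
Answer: 371050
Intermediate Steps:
d(H) = 20 (d(H) = -2 + 22 = 20)
b(x) = x*(4 + x)
371530 - b(d(-26)) = 371530 - 20*(4 + 20) = 371530 - 20*24 = 371530 - 1*480 = 371530 - 480 = 371050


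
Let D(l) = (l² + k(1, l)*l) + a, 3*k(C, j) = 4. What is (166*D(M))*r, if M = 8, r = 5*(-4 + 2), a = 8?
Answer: -411680/3 ≈ -1.3723e+5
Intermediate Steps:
r = -10 (r = 5*(-2) = -10)
k(C, j) = 4/3 (k(C, j) = (⅓)*4 = 4/3)
D(l) = 8 + l² + 4*l/3 (D(l) = (l² + 4*l/3) + 8 = 8 + l² + 4*l/3)
(166*D(M))*r = (166*(8 + 8² + (4/3)*8))*(-10) = (166*(8 + 64 + 32/3))*(-10) = (166*(248/3))*(-10) = (41168/3)*(-10) = -411680/3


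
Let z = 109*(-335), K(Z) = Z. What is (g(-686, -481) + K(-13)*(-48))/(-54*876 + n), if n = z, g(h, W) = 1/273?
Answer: -170353/22882587 ≈ -0.0074447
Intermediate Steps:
g(h, W) = 1/273
z = -36515
n = -36515
(g(-686, -481) + K(-13)*(-48))/(-54*876 + n) = (1/273 - 13*(-48))/(-54*876 - 36515) = (1/273 + 624)/(-47304 - 36515) = (170353/273)/(-83819) = (170353/273)*(-1/83819) = -170353/22882587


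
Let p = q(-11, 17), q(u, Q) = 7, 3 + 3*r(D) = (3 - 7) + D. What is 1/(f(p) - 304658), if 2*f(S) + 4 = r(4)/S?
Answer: -14/4265241 ≈ -3.2823e-6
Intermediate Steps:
r(D) = -7/3 + D/3 (r(D) = -1 + ((3 - 7) + D)/3 = -1 + (-4 + D)/3 = -1 + (-4/3 + D/3) = -7/3 + D/3)
p = 7
f(S) = -2 - 1/(2*S) (f(S) = -2 + ((-7/3 + (⅓)*4)/S)/2 = -2 + ((-7/3 + 4/3)/S)/2 = -2 + (-1/S)/2 = -2 - 1/(2*S))
1/(f(p) - 304658) = 1/((-2 - ½/7) - 304658) = 1/((-2 - ½*⅐) - 304658) = 1/((-2 - 1/14) - 304658) = 1/(-29/14 - 304658) = 1/(-4265241/14) = -14/4265241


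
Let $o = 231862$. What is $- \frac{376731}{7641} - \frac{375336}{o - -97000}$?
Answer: $- \frac{2347415787}{46533973} \approx -50.445$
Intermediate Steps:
$- \frac{376731}{7641} - \frac{375336}{o - -97000} = - \frac{376731}{7641} - \frac{375336}{231862 - -97000} = \left(-376731\right) \frac{1}{7641} - \frac{375336}{231862 + 97000} = - \frac{13953}{283} - \frac{375336}{328862} = - \frac{13953}{283} - \frac{187668}{164431} = - \frac{2347415787}{46533973}$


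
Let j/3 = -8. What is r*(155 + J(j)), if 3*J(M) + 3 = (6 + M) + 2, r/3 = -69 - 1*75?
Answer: -64224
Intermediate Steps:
j = -24 (j = 3*(-8) = -24)
r = -432 (r = 3*(-69 - 1*75) = 3*(-69 - 75) = 3*(-144) = -432)
J(M) = 5/3 + M/3 (J(M) = -1 + ((6 + M) + 2)/3 = -1 + (8 + M)/3 = -1 + (8/3 + M/3) = 5/3 + M/3)
r*(155 + J(j)) = -432*(155 + (5/3 + (1/3)*(-24))) = -432*(155 + (5/3 - 8)) = -432*(155 - 19/3) = -432*446/3 = -64224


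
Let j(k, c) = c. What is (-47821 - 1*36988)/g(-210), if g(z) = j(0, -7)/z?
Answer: -2544270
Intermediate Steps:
g(z) = -7/z
(-47821 - 1*36988)/g(-210) = (-47821 - 1*36988)/((-7/(-210))) = (-47821 - 36988)/((-7*(-1/210))) = -84809/1/30 = -84809*30 = -2544270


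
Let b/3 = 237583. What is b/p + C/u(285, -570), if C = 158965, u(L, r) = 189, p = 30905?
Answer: 721074698/834435 ≈ 864.15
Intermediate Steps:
b = 712749 (b = 3*237583 = 712749)
b/p + C/u(285, -570) = 712749/30905 + 158965/189 = 721074698/834435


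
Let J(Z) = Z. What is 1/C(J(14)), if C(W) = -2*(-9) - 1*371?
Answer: -1/353 ≈ -0.0028329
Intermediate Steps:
C(W) = -353 (C(W) = 18 - 371 = -353)
1/C(J(14)) = 1/(-353) = -1/353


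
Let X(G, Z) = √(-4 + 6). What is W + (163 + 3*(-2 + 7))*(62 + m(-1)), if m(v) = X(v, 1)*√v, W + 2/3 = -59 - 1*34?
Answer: 32827/3 + 178*I*√2 ≈ 10942.0 + 251.73*I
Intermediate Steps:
W = -281/3 (W = -⅔ + (-59 - 1*34) = -⅔ + (-59 - 34) = -⅔ - 93 = -281/3 ≈ -93.667)
X(G, Z) = √2
m(v) = √2*√v
W + (163 + 3*(-2 + 7))*(62 + m(-1)) = -281/3 + (163 + 3*(-2 + 7))*(62 + √2*√(-1)) = -281/3 + (163 + 3*5)*(62 + √2*I) = -281/3 + (163 + 15)*(62 + I*√2) = -281/3 + 178*(62 + I*√2) = -281/3 + (11036 + 178*I*√2) = 32827/3 + 178*I*√2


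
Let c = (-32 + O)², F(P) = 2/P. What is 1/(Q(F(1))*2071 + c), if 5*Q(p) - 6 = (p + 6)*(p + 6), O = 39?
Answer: 1/29043 ≈ 3.4432e-5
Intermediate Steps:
Q(p) = 6/5 + (6 + p)²/5 (Q(p) = 6/5 + ((p + 6)*(p + 6))/5 = 6/5 + ((6 + p)*(6 + p))/5 = 6/5 + (6 + p)²/5)
c = 49 (c = (-32 + 39)² = 7² = 49)
1/(Q(F(1))*2071 + c) = 1/((6/5 + (6 + 2/1)²/5)*2071 + 49) = 1/((6/5 + (6 + 2*1)²/5)*2071 + 49) = 1/((6/5 + (6 + 2)²/5)*2071 + 49) = 1/((6/5 + (⅕)*8²)*2071 + 49) = 1/((6/5 + (⅕)*64)*2071 + 49) = 1/((6/5 + 64/5)*2071 + 49) = 1/(14*2071 + 49) = 1/(28994 + 49) = 1/29043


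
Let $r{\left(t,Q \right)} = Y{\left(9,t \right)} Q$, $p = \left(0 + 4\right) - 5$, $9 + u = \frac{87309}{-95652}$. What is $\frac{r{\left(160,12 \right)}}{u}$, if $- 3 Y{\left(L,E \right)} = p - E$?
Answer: $- \frac{6844432}{105353} \approx -64.967$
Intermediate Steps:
$u = - \frac{105353}{10628}$ ($u = -9 + \frac{87309}{-95652} = -9 + 87309 \left(- \frac{1}{95652}\right) = -9 - \frac{9701}{10628} = - \frac{105353}{10628} \approx -9.9128$)
$p = -1$ ($p = 4 - 5 = -1$)
$Y{\left(L,E \right)} = \frac{1}{3} + \frac{E}{3}$ ($Y{\left(L,E \right)} = - \frac{-1 - E}{3} = \frac{1}{3} + \frac{E}{3}$)
$r{\left(t,Q \right)} = Q \left(\frac{1}{3} + \frac{t}{3}\right)$ ($r{\left(t,Q \right)} = \left(\frac{1}{3} + \frac{t}{3}\right) Q = Q \left(\frac{1}{3} + \frac{t}{3}\right)$)
$\frac{r{\left(160,12 \right)}}{u} = \frac{\frac{1}{3} \cdot 12 \left(1 + 160\right)}{- \frac{105353}{10628}} = \frac{1}{3} \cdot 12 \cdot 161 \left(- \frac{10628}{105353}\right) = 644 \left(- \frac{10628}{105353}\right) = - \frac{6844432}{105353}$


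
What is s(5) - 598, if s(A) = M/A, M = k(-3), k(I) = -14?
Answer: -3004/5 ≈ -600.80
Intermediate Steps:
M = -14
s(A) = -14/A
s(5) - 598 = -14/5 - 598 = -3004/5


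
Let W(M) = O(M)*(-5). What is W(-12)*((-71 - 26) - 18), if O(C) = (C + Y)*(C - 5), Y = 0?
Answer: 117300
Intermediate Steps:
O(C) = C*(-5 + C) (O(C) = (C + 0)*(C - 5) = C*(-5 + C))
W(M) = -5*M*(-5 + M) (W(M) = (M*(-5 + M))*(-5) = -5*M*(-5 + M))
W(-12)*((-71 - 26) - 18) = (5*(-12)*(5 - 1*(-12)))*((-71 - 26) - 18) = (5*(-12)*(5 + 12))*(-97 - 18) = (5*(-12)*17)*(-115) = -1020*(-115) = 117300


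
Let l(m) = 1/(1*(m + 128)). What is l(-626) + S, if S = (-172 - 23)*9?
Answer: -873991/498 ≈ -1755.0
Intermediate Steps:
S = -1755 (S = -195*9 = -1755)
l(m) = 1/(128 + m) (l(m) = 1/(1*(128 + m)) = 1/(128 + m))
l(-626) + S = 1/(128 - 626) - 1755 = 1/(-498) - 1755 = -1/498 - 1755 = -873991/498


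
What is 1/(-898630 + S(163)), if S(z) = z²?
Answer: -1/872061 ≈ -1.1467e-6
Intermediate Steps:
1/(-898630 + S(163)) = 1/(-898630 + 163²) = 1/(-898630 + 26569) = 1/(-872061) = -1/872061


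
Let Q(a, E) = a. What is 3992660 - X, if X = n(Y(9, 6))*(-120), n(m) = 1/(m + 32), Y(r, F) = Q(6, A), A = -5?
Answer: 75860600/19 ≈ 3.9927e+6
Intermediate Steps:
Y(r, F) = 6
n(m) = 1/(32 + m)
X = -60/19 (X = -120/(32 + 6) = -120/38 = (1/38)*(-120) = -60/19 ≈ -3.1579)
3992660 - X = 3992660 - 1*(-60/19) = 3992660 + 60/19 = 75860600/19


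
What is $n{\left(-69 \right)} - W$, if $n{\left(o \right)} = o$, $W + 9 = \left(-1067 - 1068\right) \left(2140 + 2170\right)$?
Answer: $9201790$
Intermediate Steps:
$W = -9201859$ ($W = -9 + \left(-1067 - 1068\right) \left(2140 + 2170\right) = -9 - 9201850 = -9201859$)
$n{\left(-69 \right)} - W = -69 - -9201859 = -69 + 9201859 = 9201790$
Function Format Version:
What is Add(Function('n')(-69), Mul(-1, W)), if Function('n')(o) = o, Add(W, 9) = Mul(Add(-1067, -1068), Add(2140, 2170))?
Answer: 9201790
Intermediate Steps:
W = -9201859 (W = Add(-9, Mul(Add(-1067, -1068), Add(2140, 2170))) = Add(-9, Mul(-2135, 4310)) = Add(-9, -9201850) = -9201859)
Add(Function('n')(-69), Mul(-1, W)) = Add(-69, Mul(-1, -9201859)) = Add(-69, 9201859) = 9201790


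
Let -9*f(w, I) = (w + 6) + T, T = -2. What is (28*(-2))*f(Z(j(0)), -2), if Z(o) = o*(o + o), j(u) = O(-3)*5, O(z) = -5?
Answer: 23408/3 ≈ 7802.7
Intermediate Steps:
j(u) = -25 (j(u) = -5*5 = -25)
Z(o) = 2*o² (Z(o) = o*(2*o) = 2*o²)
f(w, I) = -4/9 - w/9 (f(w, I) = -((w + 6) - 2)/9 = -((6 + w) - 2)/9 = -(4 + w)/9 = -4/9 - w/9)
(28*(-2))*f(Z(j(0)), -2) = (28*(-2))*(-4/9 - 2*(-25)²/9) = -56*(-4/9 - 2*625/9) = -56*(-4/9 - ⅑*1250) = -56*(-4/9 - 1250/9) = -56*(-418/3) = 23408/3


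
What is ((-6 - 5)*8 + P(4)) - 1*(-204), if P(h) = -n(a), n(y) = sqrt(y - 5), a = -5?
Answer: 116 - I*sqrt(10) ≈ 116.0 - 3.1623*I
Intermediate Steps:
n(y) = sqrt(-5 + y)
P(h) = -I*sqrt(10) (P(h) = -sqrt(-5 - 5) = -sqrt(-10) = -I*sqrt(10))
((-6 - 5)*8 + P(4)) - 1*(-204) = ((-6 - 5)*8 - I*sqrt(10)) - 1*(-204) = (-11*8 - I*sqrt(10)) + 204 = (-88 - I*sqrt(10)) + 204 = 116 - I*sqrt(10)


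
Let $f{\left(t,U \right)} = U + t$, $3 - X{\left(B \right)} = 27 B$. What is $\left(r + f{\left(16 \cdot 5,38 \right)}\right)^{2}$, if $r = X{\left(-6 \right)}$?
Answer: $80089$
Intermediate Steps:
$X{\left(B \right)} = 3 - 27 B$
$r = 165$ ($r = 3 - -162 = 3 + 162 = 165$)
$\left(r + f{\left(16 \cdot 5,38 \right)}\right)^{2} = \left(165 + \left(38 + 16 \cdot 5\right)\right)^{2} = \left(165 + \left(38 + 80\right)\right)^{2} = \left(165 + 118\right)^{2} = 283^{2} = 80089$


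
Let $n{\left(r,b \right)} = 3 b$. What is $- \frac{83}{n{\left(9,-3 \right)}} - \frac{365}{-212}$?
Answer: $\frac{20881}{1908} \approx 10.944$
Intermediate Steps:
$- \frac{83}{n{\left(9,-3 \right)}} - \frac{365}{-212} = - \frac{83}{3 \left(-3\right)} - \frac{365}{-212} = - \frac{83}{-9} - - \frac{365}{212} = \left(-83\right) \left(- \frac{1}{9}\right) + \frac{365}{212} = \frac{83}{9} + \frac{365}{212} = \frac{20881}{1908}$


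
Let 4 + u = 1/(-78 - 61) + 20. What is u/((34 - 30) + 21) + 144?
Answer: 502623/3475 ≈ 144.64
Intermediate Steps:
u = 2223/139 (u = -4 + (1/(-78 - 61) + 20) = -4 + (1/(-139) + 20) = -4 + (-1/139 + 20) = -4 + 2779/139 = 2223/139 ≈ 15.993)
u/((34 - 30) + 21) + 144 = (2223/139)/((34 - 30) + 21) + 144 = (2223/139)/(4 + 21) + 144 = (2223/139)/25 + 144 = (1/25)*(2223/139) + 144 = 2223/3475 + 144 = 502623/3475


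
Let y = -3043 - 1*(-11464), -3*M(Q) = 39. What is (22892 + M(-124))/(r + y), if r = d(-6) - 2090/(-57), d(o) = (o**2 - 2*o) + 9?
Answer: 68637/25544 ≈ 2.6870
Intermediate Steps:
d(o) = 9 + o**2 - 2*o
M(Q) = -13 (M(Q) = -1/3*39 = -13)
y = 8421 (y = -3043 + 11464 = 8421)
r = 281/3 (r = (9 + (-6)**2 - 2*(-6)) - 2090/(-57) = (9 + 36 + 12) - 2090*(-1)/57 = 57 - 110*(-1/3) = 57 + 110/3 = 281/3 ≈ 93.667)
(22892 + M(-124))/(r + y) = (22892 - 13)/(281/3 + 8421) = 22879/(25544/3) = 22879*(3/25544) = 68637/25544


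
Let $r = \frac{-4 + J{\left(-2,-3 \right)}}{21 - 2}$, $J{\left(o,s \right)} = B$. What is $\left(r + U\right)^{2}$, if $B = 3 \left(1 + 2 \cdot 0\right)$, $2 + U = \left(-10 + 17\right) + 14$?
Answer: $\frac{129600}{361} \approx 359.0$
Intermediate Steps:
$U = 19$ ($U = -2 + \left(\left(-10 + 17\right) + 14\right) = -2 + \left(7 + 14\right) = -2 + 21 = 19$)
$B = 3$ ($B = 3 \left(1 + 0\right) = 3 \cdot 1 = 3$)
$J{\left(o,s \right)} = 3$
$r = - \frac{1}{19}$ ($r = \frac{-4 + 3}{21 - 2} = - \frac{1}{19} \approx -0.052632$)
$\left(r + U\right)^{2} = \left(- \frac{1}{19} + 19\right)^{2} = \left(\frac{360}{19}\right)^{2} = \frac{129600}{361}$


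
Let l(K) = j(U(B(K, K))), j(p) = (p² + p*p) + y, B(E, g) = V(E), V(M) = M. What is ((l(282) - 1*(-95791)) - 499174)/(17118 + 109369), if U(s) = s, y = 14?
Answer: -244321/126487 ≈ -1.9316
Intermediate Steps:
B(E, g) = E
j(p) = 14 + 2*p² (j(p) = (p² + p*p) + 14 = (p² + p²) + 14 = 2*p² + 14 = 14 + 2*p²)
l(K) = 14 + 2*K²
((l(282) - 1*(-95791)) - 499174)/(17118 + 109369) = (((14 + 2*282²) - 1*(-95791)) - 499174)/(17118 + 109369) = (((14 + 2*79524) + 95791) - 499174)/126487 = (((14 + 159048) + 95791) - 499174)*(1/126487) = ((159062 + 95791) - 499174)*(1/126487) = (254853 - 499174)*(1/126487) = -244321*1/126487 = -244321/126487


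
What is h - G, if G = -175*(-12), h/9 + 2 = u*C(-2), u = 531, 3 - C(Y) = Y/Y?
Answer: 7440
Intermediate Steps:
C(Y) = 2 (C(Y) = 3 - Y/Y = 3 - 1*1 = 3 - 1 = 2)
h = 9540 (h = -18 + 9*(531*2) = -18 + 9*1062 = -18 + 9558 = 9540)
G = 2100
h - G = 9540 - 1*2100 = 9540 - 2100 = 7440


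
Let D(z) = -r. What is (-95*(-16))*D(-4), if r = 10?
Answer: -15200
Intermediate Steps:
D(z) = -10 (D(z) = -1*10 = -10)
(-95*(-16))*D(-4) = -95*(-16)*(-10) = 1520*(-10) = -15200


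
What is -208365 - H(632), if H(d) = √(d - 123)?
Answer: -208365 - √509 ≈ -2.0839e+5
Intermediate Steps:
H(d) = √(-123 + d)
-208365 - H(632) = -208365 - √(-123 + 632) = -208365 - √509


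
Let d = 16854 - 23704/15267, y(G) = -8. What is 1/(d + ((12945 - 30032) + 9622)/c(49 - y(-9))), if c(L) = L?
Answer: 290073/4850450581 ≈ 5.9803e-5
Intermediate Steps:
d = 257286314/15267 (d = 16854 - 23704/15267 = 257286314/15267 ≈ 16852.)
1/(d + ((12945 - 30032) + 9622)/c(49 - y(-9))) = 1/(257286314/15267 + ((12945 - 30032) + 9622)/(49 - 1*(-8))) = 1/(257286314/15267 + (-17087 + 9622)/(49 + 8)) = 1/(257286314/15267 - 7465/57) = 1/(4850450581/290073) = 290073/4850450581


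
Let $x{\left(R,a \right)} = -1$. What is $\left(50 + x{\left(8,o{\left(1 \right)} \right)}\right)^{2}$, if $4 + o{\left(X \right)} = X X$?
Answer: $2401$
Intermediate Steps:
$o{\left(X \right)} = -4 + X^{2}$ ($o{\left(X \right)} = -4 + X X = -4 + X^{2}$)
$\left(50 + x{\left(8,o{\left(1 \right)} \right)}\right)^{2} = \left(50 - 1\right)^{2} = 49^{2} = 2401$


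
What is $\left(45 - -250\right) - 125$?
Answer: $170$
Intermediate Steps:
$\left(45 - -250\right) - 125 = \left(45 + 250\right) - 125 = 295 - 125 = 170$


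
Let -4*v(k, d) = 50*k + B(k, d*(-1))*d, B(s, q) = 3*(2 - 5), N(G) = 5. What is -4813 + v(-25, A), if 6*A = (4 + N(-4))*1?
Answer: -35977/8 ≈ -4497.1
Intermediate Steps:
B(s, q) = -9 (B(s, q) = 3*(-3) = -9)
A = 3/2 (A = ((4 + 5)*1)/6 = (9*1)/6 = (1/6)*9 = 3/2 ≈ 1.5000)
v(k, d) = -25*k/2 + 9*d/4 (v(k, d) = -(50*k - 9*d)/4 = -(-9*d + 50*k)/4 = -25*k/2 + 9*d/4)
-4813 + v(-25, A) = -4813 + (-25/2*(-25) + (9/4)*(3/2)) = -4813 + (625/2 + 27/8) = -4813 + 2527/8 = -35977/8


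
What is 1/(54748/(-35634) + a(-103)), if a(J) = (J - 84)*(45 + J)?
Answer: 17817/193215808 ≈ 9.2213e-5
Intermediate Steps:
a(J) = (-84 + J)*(45 + J)
1/(54748/(-35634) + a(-103)) = 1/(54748/(-35634) + (-3780 + (-103)**2 - 39*(-103))) = 1/(54748*(-1/35634) + (-3780 + 10609 + 4017)) = 1/(-27374/17817 + 10846) = 1/(193215808/17817) = 17817/193215808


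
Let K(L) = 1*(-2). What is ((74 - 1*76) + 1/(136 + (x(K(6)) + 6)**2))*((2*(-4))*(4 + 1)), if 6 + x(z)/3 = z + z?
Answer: 7115/89 ≈ 79.944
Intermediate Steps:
K(L) = -2
x(z) = -18 + 6*z (x(z) = -18 + 3*(z + z) = -18 + 3*(2*z) = -18 + 6*z)
((74 - 1*76) + 1/(136 + (x(K(6)) + 6)**2))*((2*(-4))*(4 + 1)) = ((74 - 1*76) + 1/(136 + ((-18 + 6*(-2)) + 6)**2))*((2*(-4))*(4 + 1)) = ((74 - 76) + 1/(136 + ((-18 - 12) + 6)**2))*(-8*5) = (-2 + 1/(136 + (-30 + 6)**2))*(-40) = (-2 + 1/(136 + (-24)**2))*(-40) = (-2 + 1/(136 + 576))*(-40) = (-2 + 1/712)*(-40) = -1423/712*(-40) = 7115/89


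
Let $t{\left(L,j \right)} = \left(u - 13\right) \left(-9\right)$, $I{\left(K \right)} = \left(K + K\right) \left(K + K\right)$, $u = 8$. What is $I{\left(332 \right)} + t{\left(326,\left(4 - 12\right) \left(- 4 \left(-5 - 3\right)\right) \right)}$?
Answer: $440941$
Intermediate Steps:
$I{\left(K \right)} = 4 K^{2}$ ($I{\left(K \right)} = 2 K 2 K = 4 K^{2}$)
$t{\left(L,j \right)} = 45$ ($t{\left(L,j \right)} = \left(8 - 13\right) \left(-9\right) = \left(-5\right) \left(-9\right) = 45$)
$I{\left(332 \right)} + t{\left(326,\left(4 - 12\right) \left(- 4 \left(-5 - 3\right)\right) \right)} = 4 \cdot 332^{2} + 45 = 4 \cdot 110224 + 45 = 440896 + 45 = 440941$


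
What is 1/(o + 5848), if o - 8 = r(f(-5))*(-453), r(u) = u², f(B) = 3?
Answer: 1/1779 ≈ 0.00056211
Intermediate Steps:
o = -4069 (o = 8 + 3²*(-453) = 8 + 9*(-453) = 8 - 4077 = -4069)
1/(o + 5848) = 1/(-4069 + 5848) = 1/1779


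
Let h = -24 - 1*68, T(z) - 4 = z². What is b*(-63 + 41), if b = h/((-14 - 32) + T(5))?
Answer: -2024/17 ≈ -119.06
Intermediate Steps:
T(z) = 4 + z²
h = -92 (h = -24 - 68 = -92)
b = 92/17 (b = -92/((-14 - 32) + (4 + 5²)) = -92/(-46 + (4 + 25)) = -92/(-46 + 29) = -92/(-17) = -92*(-1/17) = 92/17 ≈ 5.4118)
b*(-63 + 41) = 92*(-63 + 41)/17 = (92/17)*(-22) = -2024/17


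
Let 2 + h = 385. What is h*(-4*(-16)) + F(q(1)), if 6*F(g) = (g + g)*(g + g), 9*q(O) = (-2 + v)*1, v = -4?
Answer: 661832/27 ≈ 24512.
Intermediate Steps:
q(O) = -⅔ (q(O) = ((-2 - 4)*1)/9 = (-6*1)/9 = (⅑)*(-6) = -⅔)
h = 383 (h = -2 + 385 = 383)
F(g) = 2*g²/3 (F(g) = ((g + g)*(g + g))/6 = ((2*g)*(2*g))/6 = (4*g²)/6 = 2*g²/3)
h*(-4*(-16)) + F(q(1)) = 383*(-4*(-16)) + 2*(-⅔)²/3 = 383*64 + (⅔)*(4/9) = 24512 + 8/27 = 661832/27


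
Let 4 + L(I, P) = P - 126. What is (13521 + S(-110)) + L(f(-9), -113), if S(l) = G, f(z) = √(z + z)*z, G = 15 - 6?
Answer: 13287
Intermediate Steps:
G = 9
f(z) = √2*z^(3/2) (f(z) = √(2*z)*z = (√2*√z)*z = √2*z^(3/2))
L(I, P) = -130 + P (L(I, P) = -4 + (P - 126) = -4 + (-126 + P) = -130 + P)
S(l) = 9
(13521 + S(-110)) + L(f(-9), -113) = (13521 + 9) + (-130 - 113) = 13530 - 243 = 13287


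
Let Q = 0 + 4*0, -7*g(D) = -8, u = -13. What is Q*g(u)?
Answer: 0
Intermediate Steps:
g(D) = 8/7 (g(D) = -⅐*(-8) = 8/7)
Q = 0 (Q = 0 + 0 = 0)
Q*g(u) = 0*(8/7) = 0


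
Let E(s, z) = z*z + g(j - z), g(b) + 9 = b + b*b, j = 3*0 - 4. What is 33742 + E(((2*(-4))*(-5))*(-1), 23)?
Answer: 34964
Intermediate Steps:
j = -4 (j = 0 - 4 = -4)
g(b) = -9 + b + b² (g(b) = -9 + (b + b*b) = -9 + (b + b²) = -9 + b + b²)
E(s, z) = -13 + z² + (-4 - z)² - z (E(s, z) = z*z + (-9 + (-4 - z) + (-4 - z)²) = z² + (-13 + (-4 - z)² - z) = -13 + z² + (-4 - z)² - z)
33742 + E(((2*(-4))*(-5))*(-1), 23) = 33742 + (3 + 2*23² + 7*23) = 33742 + (3 + 2*529 + 161) = 33742 + (3 + 1058 + 161) = 33742 + 1222 = 34964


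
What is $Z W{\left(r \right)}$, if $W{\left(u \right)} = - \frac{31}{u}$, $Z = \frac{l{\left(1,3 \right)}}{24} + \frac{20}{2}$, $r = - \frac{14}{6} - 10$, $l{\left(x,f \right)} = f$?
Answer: $\frac{7533}{296} \approx 25.449$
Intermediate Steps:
$r = - \frac{37}{3}$ ($r = \left(-14\right) \frac{1}{6} - 10 = - \frac{7}{3} - 10 = - \frac{37}{3} \approx -12.333$)
$Z = \frac{81}{8}$ ($Z = \frac{3}{24} + \frac{20}{2} = 3 \cdot \frac{1}{24} + 20 \cdot \frac{1}{2} = \frac{1}{8} + 10 = \frac{81}{8} \approx 10.125$)
$Z W{\left(r \right)} = \frac{81 \left(- \frac{31}{- \frac{37}{3}}\right)}{8} = \frac{81 \left(\left(-31\right) \left(- \frac{3}{37}\right)\right)}{8} = \frac{81}{8} \cdot \frac{93}{37} = \frac{7533}{296}$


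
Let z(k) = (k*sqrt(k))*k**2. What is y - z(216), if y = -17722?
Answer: -17722 - 60466176*sqrt(6) ≈ -1.4813e+8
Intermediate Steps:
z(k) = k**(7/2) (z(k) = k**(3/2)*k**2 = k**(7/2))
y - z(216) = -17722 - 216**(7/2) = -17722 - 60466176*sqrt(6)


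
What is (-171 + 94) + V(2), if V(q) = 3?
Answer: -74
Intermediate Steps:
(-171 + 94) + V(2) = (-171 + 94) + 3 = -77 + 3 = -74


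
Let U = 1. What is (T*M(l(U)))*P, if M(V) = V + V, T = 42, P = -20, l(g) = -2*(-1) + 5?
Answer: -11760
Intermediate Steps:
l(g) = 7 (l(g) = 2 + 5 = 7)
M(V) = 2*V
(T*M(l(U)))*P = (42*(2*7))*(-20) = (42*14)*(-20) = 588*(-20) = -11760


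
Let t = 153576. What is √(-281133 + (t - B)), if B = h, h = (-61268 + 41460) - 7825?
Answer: 2*I*√24981 ≈ 316.11*I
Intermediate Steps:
h = -27633 (h = -19808 - 7825 = -27633)
B = -27633
√(-281133 + (t - B)) = √(-281133 + (153576 - 1*(-27633))) = √(-281133 + (153576 + 27633)) = √(-281133 + 181209) = √(-99924) = 2*I*√24981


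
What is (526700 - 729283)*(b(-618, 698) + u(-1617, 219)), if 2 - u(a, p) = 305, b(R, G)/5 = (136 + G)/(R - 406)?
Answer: 31850301843/512 ≈ 6.2208e+7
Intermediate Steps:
b(R, G) = 5*(136 + G)/(-406 + R) (b(R, G) = 5*((136 + G)/(R - 406)) = 5*((136 + G)/(-406 + R)) = 5*(136 + G)/(-406 + R))
u(a, p) = -303 (u(a, p) = 2 - 1*305 = 2 - 305 = -303)
(526700 - 729283)*(b(-618, 698) + u(-1617, 219)) = (526700 - 729283)*(5*(136 + 698)/(-406 - 618) - 303) = -202583*(5*834/(-1024) - 303) = -202583*(5*(-1/1024)*834 - 303) = -202583*(-2085/512 - 303) = -202583*(-157221/512) = 31850301843/512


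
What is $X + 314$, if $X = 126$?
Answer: $440$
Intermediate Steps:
$X + 314 = 126 + 314 = 440$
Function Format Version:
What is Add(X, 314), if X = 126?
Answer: 440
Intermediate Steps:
Add(X, 314) = Add(126, 314) = 440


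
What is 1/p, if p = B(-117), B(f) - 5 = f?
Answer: -1/112 ≈ -0.0089286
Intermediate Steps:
B(f) = 5 + f
p = -112 (p = 5 - 117 = -112)
1/p = 1/(-112) = -1/112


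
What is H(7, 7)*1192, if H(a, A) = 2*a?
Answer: 16688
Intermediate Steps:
H(7, 7)*1192 = (2*7)*1192 = 14*1192 = 16688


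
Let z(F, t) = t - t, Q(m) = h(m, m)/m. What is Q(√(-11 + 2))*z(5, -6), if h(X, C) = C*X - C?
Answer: 0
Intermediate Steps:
h(X, C) = -C + C*X
Q(m) = -1 + m (Q(m) = (m*(-1 + m))/m = -1 + m)
z(F, t) = 0
Q(√(-11 + 2))*z(5, -6) = (-1 + √(-11 + 2))*0 = (-1 + √(-9))*0 = (-1 + 3*I)*0 = 0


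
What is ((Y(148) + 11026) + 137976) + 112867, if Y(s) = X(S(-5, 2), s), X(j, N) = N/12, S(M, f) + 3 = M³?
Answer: 785644/3 ≈ 2.6188e+5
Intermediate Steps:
S(M, f) = -3 + M³
X(j, N) = N/12 (X(j, N) = N*(1/12) = N/12)
Y(s) = s/12
((Y(148) + 11026) + 137976) + 112867 = (((1/12)*148 + 11026) + 137976) + 112867 = ((37/3 + 11026) + 137976) + 112867 = (33115/3 + 137976) + 112867 = 447043/3 + 112867 = 785644/3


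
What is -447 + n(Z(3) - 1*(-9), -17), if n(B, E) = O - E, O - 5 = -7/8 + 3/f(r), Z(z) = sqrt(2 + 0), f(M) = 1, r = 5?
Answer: -3383/8 ≈ -422.88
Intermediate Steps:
Z(z) = sqrt(2)
O = 57/8 (O = 5 + (-7/8 + 3/1) = 5 + (-7*1/8 + 3*1) = 5 + (-7/8 + 3) = 5 + 17/8 = 57/8 ≈ 7.1250)
n(B, E) = 57/8 - E
-447 + n(Z(3) - 1*(-9), -17) = -447 + (57/8 - 1*(-17)) = -447 + (57/8 + 17) = -447 + 193/8 = -3383/8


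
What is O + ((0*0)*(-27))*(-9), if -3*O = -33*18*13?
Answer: 2574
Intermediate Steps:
O = 2574 (O = -(-33*18)*13/3 = -(-198)*13 = -⅓*(-7722) = 2574)
O + ((0*0)*(-27))*(-9) = 2574 + ((0*0)*(-27))*(-9) = 2574 + (0*(-27))*(-9) = 2574 + 0*(-9) = 2574 + 0 = 2574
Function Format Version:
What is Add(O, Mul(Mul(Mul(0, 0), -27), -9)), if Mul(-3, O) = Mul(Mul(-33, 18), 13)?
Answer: 2574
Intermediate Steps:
O = 2574 (O = Mul(Rational(-1, 3), Mul(Mul(-33, 18), 13)) = Mul(Rational(-1, 3), Mul(-594, 13)) = Mul(Rational(-1, 3), -7722) = 2574)
Add(O, Mul(Mul(Mul(0, 0), -27), -9)) = Add(2574, Mul(Mul(Mul(0, 0), -27), -9)) = Add(2574, Mul(Mul(0, -27), -9)) = Add(2574, Mul(0, -9)) = Add(2574, 0) = 2574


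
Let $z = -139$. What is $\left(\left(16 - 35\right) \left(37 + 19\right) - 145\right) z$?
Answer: $168051$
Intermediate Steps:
$\left(\left(16 - 35\right) \left(37 + 19\right) - 145\right) z = \left(\left(16 - 35\right) \left(37 + 19\right) - 145\right) \left(-139\right) = \left(\left(-19\right) 56 - 145\right) \left(-139\right) = \left(-1064 - 145\right) \left(-139\right) = \left(-1209\right) \left(-139\right) = 168051$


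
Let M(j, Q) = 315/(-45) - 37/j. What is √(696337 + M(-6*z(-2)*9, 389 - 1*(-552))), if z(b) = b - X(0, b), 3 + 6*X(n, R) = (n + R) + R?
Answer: √156674065/15 ≈ 834.46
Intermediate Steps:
X(n, R) = -½ + R/3 + n/6 (X(n, R) = -½ + ((n + R) + R)/6 = -½ + ((R + n) + R)/6 = -½ + (n + 2*R)/6 = -½ + (R/3 + n/6) = -½ + R/3 + n/6)
z(b) = ½ + 2*b/3 (z(b) = b - (-½ + b/3 + (⅙)*0) = b - (-½ + b/3 + 0) = b - (-½ + b/3) = b + (½ - b/3) = ½ + 2*b/3)
M(j, Q) = -7 - 37/j (M(j, Q) = 315*(-1/45) - 37/j = -7 - 37/j)
√(696337 + M(-6*z(-2)*9, 389 - 1*(-552))) = √(696337 + (-7 - 37*(-1/(54*(½ + (⅔)*(-2)))))) = √(696337 + (-7 - 37*(-1/(54*(½ - 4/3))))) = √(696337 + (-7 - 37/(-6*(-⅚)*9))) = √(696337 + (-7 - 37/(5*9))) = √(696337 + (-7 - 37/45)) = √(696337 - 352/45) = √(31334813/45) = √156674065/15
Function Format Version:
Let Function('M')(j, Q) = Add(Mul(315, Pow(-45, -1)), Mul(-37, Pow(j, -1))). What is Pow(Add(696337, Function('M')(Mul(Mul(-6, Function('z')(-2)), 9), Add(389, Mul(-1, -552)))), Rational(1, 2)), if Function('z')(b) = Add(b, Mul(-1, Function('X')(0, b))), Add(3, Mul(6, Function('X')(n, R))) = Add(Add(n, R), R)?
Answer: Mul(Rational(1, 15), Pow(156674065, Rational(1, 2))) ≈ 834.46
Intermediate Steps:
Function('X')(n, R) = Add(Rational(-1, 2), Mul(Rational(1, 3), R), Mul(Rational(1, 6), n)) (Function('X')(n, R) = Add(Rational(-1, 2), Mul(Rational(1, 6), Add(Add(n, R), R))) = Add(Rational(-1, 2), Mul(Rational(1, 6), Add(Add(R, n), R))) = Add(Rational(-1, 2), Mul(Rational(1, 6), Add(n, Mul(2, R)))) = Add(Rational(-1, 2), Add(Mul(Rational(1, 3), R), Mul(Rational(1, 6), n))) = Add(Rational(-1, 2), Mul(Rational(1, 3), R), Mul(Rational(1, 6), n)))
Function('z')(b) = Add(Rational(1, 2), Mul(Rational(2, 3), b)) (Function('z')(b) = Add(b, Mul(-1, Add(Rational(-1, 2), Mul(Rational(1, 3), b), Mul(Rational(1, 6), 0)))) = Add(b, Mul(-1, Add(Rational(-1, 2), Mul(Rational(1, 3), b), 0))) = Add(b, Mul(-1, Add(Rational(-1, 2), Mul(Rational(1, 3), b)))) = Add(b, Add(Rational(1, 2), Mul(Rational(-1, 3), b))) = Add(Rational(1, 2), Mul(Rational(2, 3), b)))
Function('M')(j, Q) = Add(-7, Mul(-37, Pow(j, -1))) (Function('M')(j, Q) = Add(Mul(315, Rational(-1, 45)), Mul(-37, Pow(j, -1))) = Add(-7, Mul(-37, Pow(j, -1))))
Pow(Add(696337, Function('M')(Mul(Mul(-6, Function('z')(-2)), 9), Add(389, Mul(-1, -552)))), Rational(1, 2)) = Pow(Add(696337, Add(-7, Mul(-37, Pow(Mul(Mul(-6, Add(Rational(1, 2), Mul(Rational(2, 3), -2))), 9), -1)))), Rational(1, 2)) = Pow(Add(696337, Add(-7, Mul(-37, Pow(Mul(Mul(-6, Add(Rational(1, 2), Rational(-4, 3))), 9), -1)))), Rational(1, 2)) = Pow(Add(696337, Add(-7, Mul(-37, Pow(Mul(Mul(-6, Rational(-5, 6)), 9), -1)))), Rational(1, 2)) = Pow(Add(696337, Add(-7, Mul(-37, Pow(Mul(5, 9), -1)))), Rational(1, 2)) = Pow(Add(696337, Add(-7, Mul(-37, Pow(45, -1)))), Rational(1, 2)) = Pow(Add(696337, Add(-7, Mul(-37, Rational(1, 45)))), Rational(1, 2)) = Pow(Add(696337, Add(-7, Rational(-37, 45))), Rational(1, 2)) = Pow(Add(696337, Rational(-352, 45)), Rational(1, 2)) = Pow(Rational(31334813, 45), Rational(1, 2)) = Mul(Rational(1, 15), Pow(156674065, Rational(1, 2)))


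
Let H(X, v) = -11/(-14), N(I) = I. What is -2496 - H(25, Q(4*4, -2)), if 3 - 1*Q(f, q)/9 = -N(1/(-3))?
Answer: -34955/14 ≈ -2496.8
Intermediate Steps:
Q(f, q) = 24 (Q(f, q) = 27 - (-9)/(-3) = 27 - (-9)*(-1)/3 = 27 - 9*⅓ = 27 - 3 = 24)
H(X, v) = 11/14 (H(X, v) = -11*(-1/14) = 11/14)
-2496 - H(25, Q(4*4, -2)) = -2496 - 1*11/14 = -2496 - 11/14 = -34955/14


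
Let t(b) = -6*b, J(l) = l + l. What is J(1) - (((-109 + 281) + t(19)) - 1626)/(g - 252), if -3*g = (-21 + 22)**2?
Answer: -3190/757 ≈ -4.2140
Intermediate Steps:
J(l) = 2*l
g = -1/3 (g = -(-21 + 22)**2/3 = -1/3*1**2 = -1/3*1 = -1/3 ≈ -0.33333)
J(1) - (((-109 + 281) + t(19)) - 1626)/(g - 252) = 2*1 - (((-109 + 281) - 6*19) - 1626)/(-1/3 - 252) = 2 - ((172 - 114) - 1626)/(-757/3) = 2 - (58 - 1626)*(-3)/757 = 2 - (-1568)*(-3)/757 = 2 - 1*4704/757 = 2 - 4704/757 = -3190/757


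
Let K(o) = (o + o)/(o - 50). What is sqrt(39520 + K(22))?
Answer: sqrt(1936403)/7 ≈ 198.79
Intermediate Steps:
K(o) = 2*o/(-50 + o) (K(o) = (2*o)/(-50 + o) = 2*o/(-50 + o))
sqrt(39520 + K(22)) = sqrt(39520 + 2*22/(-50 + 22)) = sqrt(39520 + 2*22/(-28)) = sqrt(39520 + 2*22*(-1/28)) = sqrt(39520 - 11/7) = sqrt(276629/7) = sqrt(1936403)/7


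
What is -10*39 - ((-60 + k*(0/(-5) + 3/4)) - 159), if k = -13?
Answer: -645/4 ≈ -161.25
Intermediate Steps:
-10*39 - ((-60 + k*(0/(-5) + 3/4)) - 159) = -10*39 - ((-60 - 13*(0/(-5) + 3/4)) - 159) = -390 - ((-60 - 13*(0*(-1/5) + 3*(1/4))) - 159) = -390 - ((-60 - 13*(0 + 3/4)) - 159) = -390 - ((-60 - 13*3/4) - 159) = -390 - ((-60 - 39/4) - 159) = -390 - (-279/4 - 159) = -390 - 1*(-915/4) = -390 + 915/4 = -645/4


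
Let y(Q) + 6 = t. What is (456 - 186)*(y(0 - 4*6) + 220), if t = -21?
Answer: 52110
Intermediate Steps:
y(Q) = -27 (y(Q) = -6 - 21 = -27)
(456 - 186)*(y(0 - 4*6) + 220) = (456 - 186)*(-27 + 220) = 270*193 = 52110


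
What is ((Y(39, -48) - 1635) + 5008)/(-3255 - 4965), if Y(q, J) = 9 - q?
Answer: -3343/8220 ≈ -0.40669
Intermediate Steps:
((Y(39, -48) - 1635) + 5008)/(-3255 - 4965) = (((9 - 1*39) - 1635) + 5008)/(-3255 - 4965) = (((9 - 39) - 1635) + 5008)/(-8220) = ((-30 - 1635) + 5008)*(-1/8220) = (-1665 + 5008)*(-1/8220) = 3343*(-1/8220) = -3343/8220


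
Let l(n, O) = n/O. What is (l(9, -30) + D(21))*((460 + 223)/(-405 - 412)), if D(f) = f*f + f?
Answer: -165969/430 ≈ -385.97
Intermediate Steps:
D(f) = f + f² (D(f) = f² + f = f + f²)
(l(9, -30) + D(21))*((460 + 223)/(-405 - 412)) = (9/(-30) + 21*(1 + 21))*((460 + 223)/(-405 - 412)) = (9*(-1/30) + 21*22)*(683/(-817)) = (-3/10 + 462)*(683*(-1/817)) = (4617/10)*(-683/817) = -165969/430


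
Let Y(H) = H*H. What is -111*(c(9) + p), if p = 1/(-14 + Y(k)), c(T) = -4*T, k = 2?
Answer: 40071/10 ≈ 4007.1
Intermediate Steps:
Y(H) = H²
p = -⅒ (p = 1/(-14 + 2²) = 1/(-14 + 4) = 1/(-10) = -⅒ ≈ -0.10000)
-111*(c(9) + p) = -111*(-4*9 - ⅒) = -111*(-36 - ⅒) = -111*(-361/10) = 40071/10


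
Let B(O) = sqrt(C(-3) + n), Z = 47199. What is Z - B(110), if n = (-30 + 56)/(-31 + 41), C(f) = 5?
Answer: 47199 - sqrt(190)/5 ≈ 47196.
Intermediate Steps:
n = 13/5 (n = 26/10 = 26*(1/10) = 13/5 ≈ 2.6000)
B(O) = sqrt(190)/5 (B(O) = sqrt(5 + 13/5) = sqrt(38/5) = sqrt(190)/5)
Z - B(110) = 47199 - sqrt(190)/5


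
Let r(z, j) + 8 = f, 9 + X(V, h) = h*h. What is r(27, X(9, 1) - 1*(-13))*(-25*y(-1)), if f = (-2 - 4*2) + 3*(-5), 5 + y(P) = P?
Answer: -4950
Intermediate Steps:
y(P) = -5 + P
X(V, h) = -9 + h² (X(V, h) = -9 + h*h = -9 + h²)
f = -25 (f = (-2 - 8) - 15 = -10 - 15 = -25)
r(z, j) = -33 (r(z, j) = -8 - 25 = -33)
r(27, X(9, 1) - 1*(-13))*(-25*y(-1)) = -(-825)*(-5 - 1) = -(-825)*(-6) = -33*150 = -4950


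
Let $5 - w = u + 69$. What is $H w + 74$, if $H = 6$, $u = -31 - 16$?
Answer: $-28$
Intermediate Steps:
$u = -47$ ($u = -31 - 16 = -47$)
$w = -17$ ($w = 5 - \left(-47 + 69\right) = 5 - 22 = -17$)
$H w + 74 = 6 \left(-17\right) + 74 = -102 + 74 = -28$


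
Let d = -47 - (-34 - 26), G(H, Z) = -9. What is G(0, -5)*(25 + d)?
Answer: -342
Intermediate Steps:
d = 13 (d = -47 - 1*(-60) = -47 + 60 = 13)
G(0, -5)*(25 + d) = -9*(25 + 13) = -9*38 = -342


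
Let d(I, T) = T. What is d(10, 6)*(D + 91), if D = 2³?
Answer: 594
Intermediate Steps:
D = 8
d(10, 6)*(D + 91) = 6*(8 + 91) = 6*99 = 594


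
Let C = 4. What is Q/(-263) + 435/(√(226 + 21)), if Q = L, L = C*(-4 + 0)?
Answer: 16/263 + 435*√247/247 ≈ 27.739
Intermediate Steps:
L = -16 (L = 4*(-4 + 0) = 4*(-4) = -16)
Q = -16
Q/(-263) + 435/(√(226 + 21)) = -16/(-263) + 435/(√(226 + 21)) = -16*(-1/263) + 435/(√247) = 16/263 + 435*(√247/247) = 16/263 + 435*√247/247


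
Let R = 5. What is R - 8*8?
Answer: -59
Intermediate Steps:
R - 8*8 = 5 - 8*8 = 5 - 64 = -59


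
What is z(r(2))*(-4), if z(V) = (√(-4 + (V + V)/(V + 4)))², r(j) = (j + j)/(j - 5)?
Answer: 20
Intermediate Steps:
r(j) = 2*j/(-5 + j) (r(j) = (2*j)/(-5 + j) = 2*j/(-5 + j))
z(V) = -4 + 2*V/(4 + V) (z(V) = (√(-4 + (2*V)/(4 + V)))² = (√(-4 + 2*V/(4 + V)))² = -4 + 2*V/(4 + V))
z(r(2))*(-4) = (2*(-8 - 2*2/(-5 + 2))/(4 + 2*2/(-5 + 2)))*(-4) = (2*(-8 - 2*2/(-3))/(4 + 2*2/(-3)))*(-4) = (2*(-8 - 2*2*(-1)/3)/(4 + 2*2*(-⅓)))*(-4) = (2*(-8 - 1*(-4/3))/(4 - 4/3))*(-4) = (2*(-8 + 4/3)/(8/3))*(-4) = (2*(3/8)*(-20/3))*(-4) = -5*(-4) = 20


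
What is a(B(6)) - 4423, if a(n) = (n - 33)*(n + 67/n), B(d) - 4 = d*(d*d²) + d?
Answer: 2165583481/1306 ≈ 1.6582e+6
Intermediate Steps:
B(d) = 4 + d + d⁴ (B(d) = 4 + (d*(d*d²) + d) = 4 + (d*d³ + d) = 4 + (d⁴ + d) = 4 + (d + d⁴) = 4 + d + d⁴)
a(n) = (-33 + n)*(n + 67/n)
a(B(6)) - 4423 = (67 + (4 + 6 + 6⁴)² - 2211/(4 + 6 + 6⁴) - 33*(4 + 6 + 6⁴)) - 4423 = (67 + (4 + 6 + 1296)² - 2211/(4 + 6 + 1296) - 33*(4 + 6 + 1296)) - 4423 = (67 + 1306² - 2211/1306 - 33*1306) - 4423 = (67 + 1705636 - 2211*1/1306 - 43098) - 4423 = (67 + 1705636 - 2211/1306 - 43098) - 4423 = 2171359919/1306 - 4423 = 2165583481/1306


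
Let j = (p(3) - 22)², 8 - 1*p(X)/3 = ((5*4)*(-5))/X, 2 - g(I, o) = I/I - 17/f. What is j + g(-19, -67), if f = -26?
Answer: 270513/26 ≈ 10404.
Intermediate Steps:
g(I, o) = 9/26 (g(I, o) = 2 - (I/I - 17/(-26)) = 2 - (1 - 17*(-1/26)) = 2 - (1 + 17/26) = 2 - 1*43/26 = 2 - 43/26 = 9/26)
p(X) = 24 + 300/X (p(X) = 24 - 3*(5*4)*(-5)/X = 24 - 3*20*(-5)/X = 24 - (-300)/X = 24 + 300/X)
j = 10404 (j = ((24 + 300/3) - 22)² = ((24 + 300*(⅓)) - 22)² = ((24 + 100) - 22)² = (124 - 22)² = 102² = 10404)
j + g(-19, -67) = 10404 + 9/26 = 270513/26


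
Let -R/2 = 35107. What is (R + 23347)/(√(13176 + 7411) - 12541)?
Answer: 587759047/157256094 + 46867*√20587/157256094 ≈ 3.7804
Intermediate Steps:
R = -70214 (R = -2*35107 = -70214)
(R + 23347)/(√(13176 + 7411) - 12541) = (-70214 + 23347)/(√(13176 + 7411) - 12541) = -46867/(√20587 - 12541) = -46867/(-12541 + √20587)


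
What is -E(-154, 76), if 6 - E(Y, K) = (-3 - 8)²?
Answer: 115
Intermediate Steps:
E(Y, K) = -115 (E(Y, K) = 6 - (-3 - 8)² = 6 - 1*(-11)² = 6 - 1*121 = 6 - 121 = -115)
-E(-154, 76) = -1*(-115) = 115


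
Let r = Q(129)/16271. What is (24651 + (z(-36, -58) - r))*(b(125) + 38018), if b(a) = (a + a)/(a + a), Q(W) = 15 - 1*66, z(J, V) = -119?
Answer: 15175672518237/16271 ≈ 9.3268e+8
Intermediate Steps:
Q(W) = -51 (Q(W) = 15 - 66 = -51)
b(a) = 1 (b(a) = (2*a)/((2*a)) = (2*a)*(1/(2*a)) = 1)
r = -51/16271 ≈ -0.0031344
(24651 + (z(-36, -58) - r))*(b(125) + 38018) = (24651 + (-119 - 1*(-51/16271)))*(1 + 38018) = (24651 + (-119 + 51/16271))*38019 = (24651 - 1936198/16271)*38019 = (399160223/16271)*38019 = 15175672518237/16271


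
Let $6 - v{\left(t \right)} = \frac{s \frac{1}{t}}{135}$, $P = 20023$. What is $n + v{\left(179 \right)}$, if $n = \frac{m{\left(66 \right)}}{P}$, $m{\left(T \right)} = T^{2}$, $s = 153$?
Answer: $\frac{333925999}{53761755} \approx 6.2112$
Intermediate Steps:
$v{\left(t \right)} = 6 - \frac{17}{15 t}$ ($v{\left(t \right)} = 6 - \frac{153 \frac{1}{t}}{135} = 6 - \frac{153}{t} \frac{1}{135} = 6 - \frac{17}{15 t}$)
$n = \frac{4356}{20023}$ ($n = \frac{66^{2}}{20023} = 4356 \cdot \frac{1}{20023} = \frac{4356}{20023} \approx 0.21755$)
$n + v{\left(179 \right)} = \frac{4356}{20023} + \left(6 - \frac{17}{15 \cdot 179}\right) = \frac{4356}{20023} + \left(6 - \frac{17}{2685}\right) = \frac{4356}{20023} + \frac{16093}{2685} = \frac{333925999}{53761755}$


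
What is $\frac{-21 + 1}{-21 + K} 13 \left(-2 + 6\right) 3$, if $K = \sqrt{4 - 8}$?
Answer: $\frac{13104}{89} + \frac{1248 i}{89} \approx 147.24 + 14.022 i$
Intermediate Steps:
$K = 2 i$ ($K = \sqrt{-4} = 2 i \approx 2.0 i$)
$\frac{-21 + 1}{-21 + K} 13 \left(-2 + 6\right) 3 = \frac{-21 + 1}{-21 + 2 i} 13 \left(-2 + 6\right) 3 = - 20 \frac{-21 - 2 i}{445} \cdot 13 \cdot 4 \cdot 3 = - \frac{4 \left(-21 - 2 i\right)}{89} \cdot 13 \cdot 12 = - \frac{52 \left(-21 - 2 i\right)}{89} \cdot 12 = - \frac{624 \left(-21 - 2 i\right)}{89}$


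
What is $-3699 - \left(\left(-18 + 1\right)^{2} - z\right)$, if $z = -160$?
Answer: $-4148$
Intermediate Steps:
$-3699 - \left(\left(-18 + 1\right)^{2} - z\right) = -3699 - \left(\left(-18 + 1\right)^{2} - -160\right) = -3699 - \left(\left(-17\right)^{2} + 160\right) = -3699 - \left(289 + 160\right) = -3699 - 449 = -4148$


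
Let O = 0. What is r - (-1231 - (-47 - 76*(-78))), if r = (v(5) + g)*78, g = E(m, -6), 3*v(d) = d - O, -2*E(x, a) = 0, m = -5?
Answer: 7242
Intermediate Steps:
E(x, a) = 0 (E(x, a) = -1/2*0 = 0)
v(d) = d/3 (v(d) = (d - 1*0)/3 = (d + 0)/3 = d/3)
g = 0
r = 130 (r = ((1/3)*5 + 0)*78 = (5/3 + 0)*78 = (5/3)*78 = 130)
r - (-1231 - (-47 - 76*(-78))) = 130 - (-1231 - (-47 - 76*(-78))) = 130 - (-1231 - (-47 + 5928)) = 130 - (-1231 - 1*5881) = 130 - (-1231 - 5881) = 130 - 1*(-7112) = 130 + 7112 = 7242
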